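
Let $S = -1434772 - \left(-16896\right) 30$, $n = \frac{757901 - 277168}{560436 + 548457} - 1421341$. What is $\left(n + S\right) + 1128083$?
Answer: $- \frac{1354124206217}{1108893} \approx -1.2212 \cdot 10^{6}$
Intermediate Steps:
$n = - \frac{1576114604780}{1108893}$ ($n = \frac{480733}{1108893} - 1421341 = - \frac{1576114604780}{1108893} \approx -1.4213 \cdot 10^{6}$)
$S = -927892$ ($S = -1434772 - -506880 = -1434772 + 506880 = -927892$)
$\left(n + S\right) + 1128083 = \left(- \frac{1576114604780}{1108893} - 927892\right) + 1128083 = - \frac{2605047548336}{1108893} + 1128083 = - \frac{1354124206217}{1108893}$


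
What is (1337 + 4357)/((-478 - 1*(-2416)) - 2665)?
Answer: -5694/727 ≈ -7.8322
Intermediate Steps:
(1337 + 4357)/((-478 - 1*(-2416)) - 2665) = 5694/((-478 + 2416) - 2665) = 5694/(1938 - 2665) = 5694/(-727) = 5694*(-1/727) = -5694/727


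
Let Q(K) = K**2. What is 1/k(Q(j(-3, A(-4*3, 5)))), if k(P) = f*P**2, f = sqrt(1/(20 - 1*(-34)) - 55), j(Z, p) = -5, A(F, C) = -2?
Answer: -3*I*sqrt(17814)/1855625 ≈ -0.00021578*I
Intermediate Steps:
f = I*sqrt(17814)/18 (f = sqrt(1/(20 + 34) - 55) = sqrt(1/54 - 55) = sqrt(-2969/54) = I*sqrt(17814)/18 ≈ 7.4149*I)
k(P) = I*sqrt(17814)*P**2/18 (k(P) = (I*sqrt(17814)/18)*P**2 = I*sqrt(17814)*P**2/18)
1/k(Q(j(-3, A(-4*3, 5)))) = 1/(I*sqrt(17814)*((-5)**2)**2/18) = 1/((1/18)*I*sqrt(17814)*25**2) = 1/((1/18)*I*sqrt(17814)*625) = 1/(625*I*sqrt(17814)/18) = -3*I*sqrt(17814)/1855625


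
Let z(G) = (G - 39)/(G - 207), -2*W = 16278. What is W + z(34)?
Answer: -1408042/173 ≈ -8139.0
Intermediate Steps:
W = -8139 (W = -½*16278 = -8139)
z(G) = (-39 + G)/(-207 + G)
W + z(34) = -8139 + (-39 + 34)/(-207 + 34) = -8139 - 5/(-173) = -8139 - 1/173*(-5) = -8139 + 5/173 = -1408042/173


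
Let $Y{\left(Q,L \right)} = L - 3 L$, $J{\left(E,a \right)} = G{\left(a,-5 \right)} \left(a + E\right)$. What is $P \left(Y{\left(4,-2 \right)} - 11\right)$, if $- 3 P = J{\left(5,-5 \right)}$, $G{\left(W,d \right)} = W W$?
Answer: $0$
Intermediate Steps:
$G{\left(W,d \right)} = W^{2}$
$J{\left(E,a \right)} = a^{2} \left(E + a\right)$ ($J{\left(E,a \right)} = a^{2} \left(a + E\right) = a^{2} \left(E + a\right)$)
$Y{\left(Q,L \right)} = - 2 L$
$P = 0$ ($P = - \frac{\left(-5\right)^{2} \left(5 - 5\right)}{3} = - \frac{25 \cdot 0}{3} = \left(- \frac{1}{3}\right) 0 = 0$)
$P \left(Y{\left(4,-2 \right)} - 11\right) = 0 \left(\left(-2\right) \left(-2\right) - 11\right) = 0 \left(4 - 11\right) = 0 \left(-7\right) = 0$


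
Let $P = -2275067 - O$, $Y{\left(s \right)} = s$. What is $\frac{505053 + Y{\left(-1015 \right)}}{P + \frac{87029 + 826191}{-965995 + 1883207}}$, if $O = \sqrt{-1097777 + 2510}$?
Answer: $- \frac{20098122976623810912648}{90716505523570016448673} + \frac{26502250402636742 i \sqrt{1095267}}{272149516570710049346019} \approx -0.22155 + 0.00010191 i$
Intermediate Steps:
$O = i \sqrt{1095267}$ ($O = \sqrt{-1095267} = i \sqrt{1095267} \approx 1046.6 i$)
$P = -2275067 - i \sqrt{1095267} \approx -2.2751 \cdot 10^{6} - 1046.6 i$
$\frac{505053 + Y{\left(-1015 \right)}}{P + \frac{87029 + 826191}{-965995 + 1883207}} = \frac{505053 - 1015}{\left(-2275067 - i \sqrt{1095267}\right) + \frac{87029 + 826191}{-965995 + 1883207}} = \frac{504038}{\left(-2275067 - i \sqrt{1095267}\right) + \frac{913220}{917212}} = \frac{504038}{\left(-2275067 - i \sqrt{1095267}\right) + 913220 \cdot \frac{1}{917212}} = \frac{504038}{\left(-2275067 - i \sqrt{1095267}\right) + \frac{228305}{229303}} = \frac{504038}{- \frac{521679459996}{229303} - i \sqrt{1095267}}$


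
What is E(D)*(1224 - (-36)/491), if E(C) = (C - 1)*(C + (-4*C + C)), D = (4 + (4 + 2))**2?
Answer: -11900196000/491 ≈ -2.4237e+7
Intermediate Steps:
D = 100 (D = (4 + 6)**2 = 10**2 = 100)
E(C) = -2*C*(-1 + C) (E(C) = (-1 + C)*(C - 3*C) = (-1 + C)*(-2*C) = -2*C*(-1 + C))
E(D)*(1224 - (-36)/491) = (2*100*(1 - 1*100))*(1224 - (-36)/491) = (2*100*(1 - 100))*(1224 - (-36)/491) = (2*100*(-99))*(1224 - 1*(-36/491)) = -19800*(1224 + 36/491) = -19800*601020/491 = -11900196000/491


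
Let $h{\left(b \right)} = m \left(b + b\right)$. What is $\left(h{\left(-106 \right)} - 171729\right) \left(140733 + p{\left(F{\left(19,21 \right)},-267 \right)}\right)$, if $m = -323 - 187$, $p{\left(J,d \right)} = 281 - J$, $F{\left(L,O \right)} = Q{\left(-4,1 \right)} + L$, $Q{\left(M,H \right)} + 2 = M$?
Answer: $-8968932609$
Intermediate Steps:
$Q{\left(M,H \right)} = -2 + M$
$F{\left(L,O \right)} = -6 + L$ ($F{\left(L,O \right)} = \left(-2 - 4\right) + L = -6 + L$)
$m = -510$
$h{\left(b \right)} = - 1020 b$ ($h{\left(b \right)} = - 510 \left(b + b\right) = - 510 \cdot 2 b = - 1020 b$)
$\left(h{\left(-106 \right)} - 171729\right) \left(140733 + p{\left(F{\left(19,21 \right)},-267 \right)}\right) = \left(\left(-1020\right) \left(-106\right) - 171729\right) \left(140733 + \left(281 - \left(-6 + 19\right)\right)\right) = \left(108120 - 171729\right) \left(140733 + \left(281 - 13\right)\right) = - 63609 \left(140733 + \left(281 - 13\right)\right) = - 63609 \left(140733 + 268\right) = \left(-63609\right) 141001 = -8968932609$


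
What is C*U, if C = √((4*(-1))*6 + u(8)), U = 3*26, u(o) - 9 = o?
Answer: 78*I*√7 ≈ 206.37*I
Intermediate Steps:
u(o) = 9 + o
U = 78
C = I*√7 (C = √((4*(-1))*6 + (9 + 8)) = √(-4*6 + 17) = √(-24 + 17) = √(-7) = I*√7 ≈ 2.6458*I)
C*U = (I*√7)*78 = 78*I*√7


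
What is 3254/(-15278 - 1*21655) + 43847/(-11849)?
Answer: -1657957897/437619117 ≈ -3.7886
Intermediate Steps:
3254/(-15278 - 1*21655) + 43847/(-11849) = 3254/(-15278 - 21655) + 43847*(-1/11849) = 3254/(-36933) - 43847/11849 = 3254*(-1/36933) - 43847/11849 = -3254/36933 - 43847/11849 = -1657957897/437619117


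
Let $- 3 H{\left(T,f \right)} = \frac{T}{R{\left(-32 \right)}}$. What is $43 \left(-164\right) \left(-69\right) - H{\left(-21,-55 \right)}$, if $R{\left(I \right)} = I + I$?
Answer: $\frac{31141639}{64} \approx 4.8659 \cdot 10^{5}$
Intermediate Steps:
$R{\left(I \right)} = 2 I$
$H{\left(T,f \right)} = \frac{T}{192}$ ($H{\left(T,f \right)} = - \frac{T \frac{1}{2 \left(-32\right)}}{3} = - \frac{T \frac{1}{-64}}{3} = - \frac{T \left(- \frac{1}{64}\right)}{3} = - \frac{\left(- \frac{1}{64}\right) T}{3} = \frac{T}{192}$)
$43 \left(-164\right) \left(-69\right) - H{\left(-21,-55 \right)} = 43 \left(-164\right) \left(-69\right) - \frac{1}{192} \left(-21\right) = \left(-7052\right) \left(-69\right) - - \frac{7}{64} = 486588 + \frac{7}{64} = \frac{31141639}{64}$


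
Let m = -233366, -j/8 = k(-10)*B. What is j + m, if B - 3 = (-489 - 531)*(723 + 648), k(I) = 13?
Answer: 145202002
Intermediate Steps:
B = -1398417 (B = 3 + (-489 - 531)*(723 + 648) = 3 - 1020*1371 = 3 - 1398420 = -1398417)
j = 145435368 (j = -104*(-1398417) = -8*(-18179421) = 145435368)
j + m = 145435368 - 233366 = 145202002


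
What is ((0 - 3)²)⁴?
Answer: 6561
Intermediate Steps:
((0 - 3)²)⁴ = ((-3)²)⁴ = 9⁴ = 6561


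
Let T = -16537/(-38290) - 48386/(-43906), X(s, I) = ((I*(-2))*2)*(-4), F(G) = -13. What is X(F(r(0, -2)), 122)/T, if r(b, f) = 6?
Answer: 1640812882240/1289386731 ≈ 1272.6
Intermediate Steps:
X(s, I) = 16*I (X(s, I) = (-2*I*2)*(-4) = -4*I*(-4) = 16*I)
T = 1289386731/840580370 (T = -16537*(-1/38290) - 48386*(-1/43906) = 16537/38290 + 24193/21953 = 1289386731/840580370 ≈ 1.5339)
X(F(r(0, -2)), 122)/T = (16*122)/(1289386731/840580370) = 1952*(840580370/1289386731) = 1640812882240/1289386731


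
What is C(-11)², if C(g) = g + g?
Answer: 484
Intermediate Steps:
C(g) = 2*g
C(-11)² = (2*(-11))² = (-22)² = 484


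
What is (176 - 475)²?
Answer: 89401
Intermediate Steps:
(176 - 475)² = (-299)² = 89401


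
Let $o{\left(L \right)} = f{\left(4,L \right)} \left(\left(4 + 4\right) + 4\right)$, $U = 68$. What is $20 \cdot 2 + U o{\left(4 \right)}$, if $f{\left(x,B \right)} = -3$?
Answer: $-2408$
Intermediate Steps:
$o{\left(L \right)} = -36$ ($o{\left(L \right)} = - 3 \left(\left(4 + 4\right) + 4\right) = - 3 \left(8 + 4\right) = \left(-3\right) 12 = -36$)
$20 \cdot 2 + U o{\left(4 \right)} = 20 \cdot 2 + 68 \left(-36\right) = 40 - 2448 = -2408$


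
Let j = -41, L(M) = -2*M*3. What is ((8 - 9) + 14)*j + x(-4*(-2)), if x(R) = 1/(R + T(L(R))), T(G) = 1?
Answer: -4796/9 ≈ -532.89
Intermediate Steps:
L(M) = -6*M
x(R) = 1/(1 + R) (x(R) = 1/(R + 1) = 1/(1 + R))
((8 - 9) + 14)*j + x(-4*(-2)) = ((8 - 9) + 14)*(-41) + 1/(1 - 4*(-2)) = (-1 + 14)*(-41) + 1/(1 + 8) = 13*(-41) + 1/9 = -533 + 1/9 = -4796/9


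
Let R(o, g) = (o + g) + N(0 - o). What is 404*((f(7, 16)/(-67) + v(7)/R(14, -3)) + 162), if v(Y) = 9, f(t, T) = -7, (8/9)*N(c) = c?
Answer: 82394588/1273 ≈ 64725.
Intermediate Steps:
N(c) = 9*c/8
R(o, g) = g - o/8 (R(o, g) = (o + g) + 9*(0 - o)/8 = (g + o) + 9*(-o)/8 = (g + o) - 9*o/8 = g - o/8)
404*((f(7, 16)/(-67) + v(7)/R(14, -3)) + 162) = 404*((-7/(-67) + 9/(-3 - ⅛*14)) + 162) = 404*((-7*(-1/67) + 9/(-3 - 7/4)) + 162) = 404*((7/67 + 9/(-19/4)) + 162) = 404*((7/67 + 9*(-4/19)) + 162) = 404*((7/67 - 36/19) + 162) = 404*(-2279/1273 + 162) = 404*(203947/1273) = 82394588/1273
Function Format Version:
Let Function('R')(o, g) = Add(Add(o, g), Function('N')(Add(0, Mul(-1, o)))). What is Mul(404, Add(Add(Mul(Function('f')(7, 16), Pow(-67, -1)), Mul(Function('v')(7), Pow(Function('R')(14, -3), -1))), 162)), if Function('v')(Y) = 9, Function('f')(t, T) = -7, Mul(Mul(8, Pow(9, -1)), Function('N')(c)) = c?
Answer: Rational(82394588, 1273) ≈ 64725.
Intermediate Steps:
Function('N')(c) = Mul(Rational(9, 8), c)
Function('R')(o, g) = Add(g, Mul(Rational(-1, 8), o)) (Function('R')(o, g) = Add(Add(o, g), Mul(Rational(9, 8), Add(0, Mul(-1, o)))) = Add(Add(g, o), Mul(Rational(9, 8), Mul(-1, o))) = Add(Add(g, o), Mul(Rational(-9, 8), o)) = Add(g, Mul(Rational(-1, 8), o)))
Mul(404, Add(Add(Mul(Function('f')(7, 16), Pow(-67, -1)), Mul(Function('v')(7), Pow(Function('R')(14, -3), -1))), 162)) = Mul(404, Add(Add(Mul(-7, Pow(-67, -1)), Mul(9, Pow(Add(-3, Mul(Rational(-1, 8), 14)), -1))), 162)) = Mul(404, Add(Add(Mul(-7, Rational(-1, 67)), Mul(9, Pow(Add(-3, Rational(-7, 4)), -1))), 162)) = Mul(404, Add(Add(Rational(7, 67), Mul(9, Pow(Rational(-19, 4), -1))), 162)) = Mul(404, Add(Add(Rational(7, 67), Mul(9, Rational(-4, 19))), 162)) = Mul(404, Add(Add(Rational(7, 67), Rational(-36, 19)), 162)) = Mul(404, Add(Rational(-2279, 1273), 162)) = Mul(404, Rational(203947, 1273)) = Rational(82394588, 1273)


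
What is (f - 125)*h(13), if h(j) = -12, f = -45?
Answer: 2040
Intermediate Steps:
(f - 125)*h(13) = (-45 - 125)*(-12) = -170*(-12) = 2040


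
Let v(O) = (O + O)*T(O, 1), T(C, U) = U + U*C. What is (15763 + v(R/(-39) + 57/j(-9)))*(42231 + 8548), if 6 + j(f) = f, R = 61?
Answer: 30526728507893/38025 ≈ 8.0281e+8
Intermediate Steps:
T(C, U) = U + C*U
j(f) = -6 + f
v(O) = 2*O*(1 + O) (v(O) = (O + O)*(1*(1 + O)) = (2*O)*(1 + O) = 2*O*(1 + O))
(15763 + v(R/(-39) + 57/j(-9)))*(42231 + 8548) = (15763 + 2*(61/(-39) + 57/(-6 - 9))*(1 + (61/(-39) + 57/(-6 - 9))))*(42231 + 8548) = (15763 + 2*(61*(-1/39) + 57/(-15))*(1 + (61*(-1/39) + 57/(-15))))*50779 = (15763 + 2*(-61/39 + 57*(-1/15))*(1 + (-61/39 + 57*(-1/15))))*50779 = (15763 + 2*(-61/39 - 19/5)*(1 + (-61/39 - 19/5)))*50779 = (15763 + 2*(-1046/195)*(1 - 1046/195))*50779 = (15763 + 2*(-1046/195)*(-851/195))*50779 = (15763 + 1780292/38025)*50779 = (601168367/38025)*50779 = 30526728507893/38025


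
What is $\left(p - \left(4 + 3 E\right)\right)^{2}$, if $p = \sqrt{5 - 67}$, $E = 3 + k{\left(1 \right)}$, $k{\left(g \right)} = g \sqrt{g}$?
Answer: $\left(16 - i \sqrt{62}\right)^{2} \approx 194.0 - 251.97 i$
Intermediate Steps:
$k{\left(g \right)} = g^{\frac{3}{2}}$
$E = 4$ ($E = 3 + 1^{\frac{3}{2}} = 3 + 1 = 4$)
$p = i \sqrt{62}$ ($p = \sqrt{-62} = i \sqrt{62} \approx 7.874 i$)
$\left(p - \left(4 + 3 E\right)\right)^{2} = \left(i \sqrt{62} - 16\right)^{2} = \left(-16 + i \sqrt{62}\right)^{2}$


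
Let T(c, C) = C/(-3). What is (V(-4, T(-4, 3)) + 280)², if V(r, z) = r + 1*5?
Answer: 78961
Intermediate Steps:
T(c, C) = -C/3 (T(c, C) = C*(-⅓) = -C/3)
V(r, z) = 5 + r (V(r, z) = r + 5 = 5 + r)
(V(-4, T(-4, 3)) + 280)² = ((5 - 4) + 280)² = (1 + 280)² = 281² = 78961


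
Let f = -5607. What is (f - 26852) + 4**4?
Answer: -32203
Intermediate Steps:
(f - 26852) + 4**4 = (-5607 - 26852) + 4**4 = -32459 + 256 = -32203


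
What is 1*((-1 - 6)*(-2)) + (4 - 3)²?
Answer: 15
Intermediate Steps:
1*((-1 - 6)*(-2)) + (4 - 3)² = 1*(-7*(-2)) + 1² = 1*14 + 1 = 14 + 1 = 15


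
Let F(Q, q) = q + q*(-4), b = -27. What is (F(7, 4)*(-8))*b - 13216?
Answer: -15808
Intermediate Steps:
F(Q, q) = -3*q (F(Q, q) = q - 4*q = -3*q)
(F(7, 4)*(-8))*b - 13216 = (-3*4*(-8))*(-27) - 13216 = -12*(-8)*(-27) - 13216 = 96*(-27) - 13216 = -2592 - 13216 = -15808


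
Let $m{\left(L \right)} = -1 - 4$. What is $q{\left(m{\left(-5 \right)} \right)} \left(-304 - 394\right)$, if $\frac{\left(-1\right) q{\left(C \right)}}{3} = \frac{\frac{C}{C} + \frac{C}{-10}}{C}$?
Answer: $- \frac{3141}{5} \approx -628.2$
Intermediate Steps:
$m{\left(L \right)} = -5$
$q{\left(C \right)} = - \frac{3 \left(1 - \frac{C}{10}\right)}{C}$ ($q{\left(C \right)} = - 3 \frac{\frac{C}{C} + \frac{C}{-10}}{C} = - 3 \frac{1 + C \left(- \frac{1}{10}\right)}{C} = - 3 \frac{1 - \frac{C}{10}}{C} = - \frac{3 \left(1 - \frac{C}{10}\right)}{C}$)
$q{\left(m{\left(-5 \right)} \right)} \left(-304 - 394\right) = \left(\frac{3}{10} - \frac{3}{-5}\right) \left(-304 - 394\right) = \left(\frac{3}{10} - - \frac{3}{5}\right) \left(-698\right) = \left(\frac{3}{10} + \frac{3}{5}\right) \left(-698\right) = \frac{9}{10} \left(-698\right) = - \frac{3141}{5}$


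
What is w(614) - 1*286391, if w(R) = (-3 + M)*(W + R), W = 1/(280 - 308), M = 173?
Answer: -2548239/14 ≈ -1.8202e+5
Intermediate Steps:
W = -1/28 (W = 1/(-28) = -1/28 ≈ -0.035714)
w(R) = -85/14 + 170*R (w(R) = (-3 + 173)*(-1/28 + R) = 170*(-1/28 + R) = -85/14 + 170*R)
w(614) - 1*286391 = (-85/14 + 170*614) - 1*286391 = (-85/14 + 104380) - 286391 = 1461235/14 - 286391 = -2548239/14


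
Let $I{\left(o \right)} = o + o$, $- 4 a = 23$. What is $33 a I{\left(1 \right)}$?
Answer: $- \frac{759}{2} \approx -379.5$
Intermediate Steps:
$a = - \frac{23}{4}$ ($a = \left(- \frac{1}{4}\right) 23 = - \frac{23}{4} \approx -5.75$)
$I{\left(o \right)} = 2 o$
$33 a I{\left(1 \right)} = 33 \left(- \frac{23}{4}\right) 2 \cdot 1 = \left(- \frac{759}{4}\right) 2 = - \frac{759}{2}$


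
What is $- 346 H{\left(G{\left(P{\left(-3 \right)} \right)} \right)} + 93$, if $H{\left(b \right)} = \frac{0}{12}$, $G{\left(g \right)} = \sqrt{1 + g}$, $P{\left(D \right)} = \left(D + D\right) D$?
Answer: $93$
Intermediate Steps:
$P{\left(D \right)} = 2 D^{2}$ ($P{\left(D \right)} = 2 D D = 2 D^{2}$)
$H{\left(b \right)} = 0$ ($H{\left(b \right)} = 0 \cdot \frac{1}{12} = 0$)
$- 346 H{\left(G{\left(P{\left(-3 \right)} \right)} \right)} + 93 = \left(-346\right) 0 + 93 = 0 + 93 = 93$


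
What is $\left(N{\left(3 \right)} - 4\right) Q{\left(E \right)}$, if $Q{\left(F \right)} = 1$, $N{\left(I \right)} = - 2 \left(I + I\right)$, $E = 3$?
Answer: $-16$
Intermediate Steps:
$N{\left(I \right)} = - 4 I$ ($N{\left(I \right)} = - 2 \cdot 2 I = - 4 I$)
$\left(N{\left(3 \right)} - 4\right) Q{\left(E \right)} = \left(\left(-4\right) 3 - 4\right) 1 = \left(-12 - 4\right) 1 = \left(-16\right) 1 = -16$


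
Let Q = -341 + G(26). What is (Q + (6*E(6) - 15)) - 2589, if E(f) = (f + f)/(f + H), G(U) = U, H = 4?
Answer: -14559/5 ≈ -2911.8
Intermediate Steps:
E(f) = 2*f/(4 + f) (E(f) = (f + f)/(f + 4) = (2*f)/(4 + f) = 2*f/(4 + f))
Q = -315 (Q = -341 + 26 = -315)
(Q + (6*E(6) - 15)) - 2589 = (-315 + (6*(2*6/(4 + 6)) - 15)) - 2589 = (-315 + (6*(2*6/10) - 15)) - 2589 = (-315 + (6*(2*6*(1/10)) - 15)) - 2589 = (-315 + (6*(6/5) - 15)) - 2589 = (-315 + (36/5 - 15)) - 2589 = (-315 - 39/5) - 2589 = -1614/5 - 2589 = -14559/5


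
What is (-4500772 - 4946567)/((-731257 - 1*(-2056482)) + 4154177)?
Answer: -9447339/5479402 ≈ -1.7242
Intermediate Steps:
(-4500772 - 4946567)/((-731257 - 1*(-2056482)) + 4154177) = -9447339/((-731257 + 2056482) + 4154177) = -9447339/(1325225 + 4154177) = -9447339/5479402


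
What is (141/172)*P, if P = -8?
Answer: -282/43 ≈ -6.5581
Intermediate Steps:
(141/172)*P = (141/172)*(-8) = -282/43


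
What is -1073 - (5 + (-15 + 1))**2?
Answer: -1154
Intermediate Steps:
-1073 - (5 + (-15 + 1))**2 = -1073 - (5 - 14)**2 = -1073 - 1*(-9)**2 = -1073 - 1*81 = -1073 - 81 = -1154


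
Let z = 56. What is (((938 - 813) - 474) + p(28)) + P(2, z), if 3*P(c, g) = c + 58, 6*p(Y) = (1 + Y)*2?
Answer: -958/3 ≈ -319.33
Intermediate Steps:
p(Y) = ⅓ + Y/3 (p(Y) = ((1 + Y)*2)/6 = (2 + 2*Y)/6 = ⅓ + Y/3)
P(c, g) = 58/3 + c/3 (P(c, g) = (c + 58)/3 = (58 + c)/3 = 58/3 + c/3)
(((938 - 813) - 474) + p(28)) + P(2, z) = (((938 - 813) - 474) + (⅓ + (⅓)*28)) + (58/3 + (⅓)*2) = ((125 - 474) + (⅓ + 28/3)) + (58/3 + ⅔) = (-349 + 29/3) + 20 = -1018/3 + 20 = -958/3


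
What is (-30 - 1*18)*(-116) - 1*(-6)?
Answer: 5574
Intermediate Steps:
(-30 - 1*18)*(-116) - 1*(-6) = (-30 - 18)*(-116) + 6 = -48*(-116) + 6 = 5568 + 6 = 5574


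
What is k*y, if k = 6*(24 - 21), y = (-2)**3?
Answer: -144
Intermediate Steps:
y = -8
k = 18 (k = 6*3 = 18)
k*y = 18*(-8) = -144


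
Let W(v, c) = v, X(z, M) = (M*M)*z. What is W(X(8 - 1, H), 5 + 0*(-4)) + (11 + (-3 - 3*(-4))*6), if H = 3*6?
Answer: 2333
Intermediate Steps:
H = 18
X(z, M) = z*M**2 (X(z, M) = M**2*z = z*M**2)
W(X(8 - 1, H), 5 + 0*(-4)) + (11 + (-3 - 3*(-4))*6) = (8 - 1)*18**2 + (11 + (-3 - 3*(-4))*6) = 7*324 + (11 + (-3 + 12)*6) = 2268 + (11 + 9*6) = 2268 + (11 + 54) = 2268 + 65 = 2333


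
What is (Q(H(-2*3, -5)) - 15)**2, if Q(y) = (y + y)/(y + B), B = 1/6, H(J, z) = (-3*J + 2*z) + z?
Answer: 62001/361 ≈ 171.75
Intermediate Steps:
H(J, z) = -3*J + 3*z
B = 1/6 ≈ 0.16667
Q(y) = 2*y/(1/6 + y) (Q(y) = (y + y)/(y + 1/6) = (2*y)/(1/6 + y) = 2*y/(1/6 + y))
(Q(H(-2*3, -5)) - 15)**2 = (12*(-(-6)*3 + 3*(-5))/(1 + 6*(-(-6)*3 + 3*(-5))) - 15)**2 = (12*(-3*(-6) - 15)/(1 + 6*(-3*(-6) - 15)) - 15)**2 = (12*(18 - 15)/(1 + 6*(18 - 15)) - 15)**2 = (12*3/(1 + 6*3) - 15)**2 = (12*3/(1 + 18) - 15)**2 = (12*3/19 - 15)**2 = (12*3*(1/19) - 15)**2 = (36/19 - 15)**2 = (-249/19)**2 = 62001/361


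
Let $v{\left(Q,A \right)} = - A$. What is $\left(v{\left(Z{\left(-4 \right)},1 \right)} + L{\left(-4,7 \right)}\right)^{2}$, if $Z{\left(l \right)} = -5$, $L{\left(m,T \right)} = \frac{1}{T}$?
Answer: $\frac{36}{49} \approx 0.73469$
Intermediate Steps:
$\left(v{\left(Z{\left(-4 \right)},1 \right)} + L{\left(-4,7 \right)}\right)^{2} = \left(\left(-1\right) 1 + \frac{1}{7}\right)^{2} = \left(-1 + \frac{1}{7}\right)^{2} = \left(- \frac{6}{7}\right)^{2} = \frac{36}{49}$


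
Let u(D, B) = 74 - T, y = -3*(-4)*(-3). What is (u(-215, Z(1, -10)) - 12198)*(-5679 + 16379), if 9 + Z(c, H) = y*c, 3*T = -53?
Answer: -388613300/3 ≈ -1.2954e+8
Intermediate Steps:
T = -53/3 (T = (⅓)*(-53) = -53/3 ≈ -17.667)
y = -36 (y = 12*(-3) = -36)
Z(c, H) = -9 - 36*c
u(D, B) = 275/3 (u(D, B) = 74 - 1*(-53/3) = 74 + 53/3 = 275/3)
(u(-215, Z(1, -10)) - 12198)*(-5679 + 16379) = (275/3 - 12198)*(-5679 + 16379) = -36319/3*10700 = -388613300/3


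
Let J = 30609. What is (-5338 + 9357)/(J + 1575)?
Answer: 4019/32184 ≈ 0.12488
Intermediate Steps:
(-5338 + 9357)/(J + 1575) = (-5338 + 9357)/(30609 + 1575) = 4019/32184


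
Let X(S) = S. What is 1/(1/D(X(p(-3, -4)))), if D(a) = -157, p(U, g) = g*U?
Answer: -157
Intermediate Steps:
p(U, g) = U*g
1/(1/D(X(p(-3, -4)))) = 1/(1/(-157)) = 1/(-1/157) = -157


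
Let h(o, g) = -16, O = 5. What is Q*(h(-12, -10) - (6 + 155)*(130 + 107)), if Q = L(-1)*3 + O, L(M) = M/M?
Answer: -305384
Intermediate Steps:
L(M) = 1
Q = 8 (Q = 1*3 + 5 = 3 + 5 = 8)
Q*(h(-12, -10) - (6 + 155)*(130 + 107)) = 8*(-16 - (6 + 155)*(130 + 107)) = 8*(-16 - 161*237) = 8*(-16 - 1*38157) = 8*(-16 - 38157) = 8*(-38173) = -305384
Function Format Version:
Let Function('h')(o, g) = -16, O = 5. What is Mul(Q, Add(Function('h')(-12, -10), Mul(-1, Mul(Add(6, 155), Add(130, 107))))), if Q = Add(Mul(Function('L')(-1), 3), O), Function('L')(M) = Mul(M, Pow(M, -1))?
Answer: -305384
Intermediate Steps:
Function('L')(M) = 1
Q = 8 (Q = Add(Mul(1, 3), 5) = Add(3, 5) = 8)
Mul(Q, Add(Function('h')(-12, -10), Mul(-1, Mul(Add(6, 155), Add(130, 107))))) = Mul(8, Add(-16, Mul(-1, Mul(Add(6, 155), Add(130, 107))))) = Mul(8, Add(-16, Mul(-1, Mul(161, 237)))) = Mul(8, Add(-16, Mul(-1, 38157))) = Mul(8, Add(-16, -38157)) = Mul(8, -38173) = -305384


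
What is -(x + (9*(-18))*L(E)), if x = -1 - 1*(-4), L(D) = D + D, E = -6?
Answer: -1947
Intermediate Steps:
L(D) = 2*D
x = 3 (x = -1 + 4 = 3)
-(x + (9*(-18))*L(E)) = -(3 + (9*(-18))*(2*(-6))) = -(3 - 162*(-12)) = -(3 + 1944) = -1*1947 = -1947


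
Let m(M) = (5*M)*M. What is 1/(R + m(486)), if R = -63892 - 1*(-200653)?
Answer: 1/1317741 ≈ 7.5887e-7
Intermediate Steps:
R = 136761 (R = -63892 + 200653 = 136761)
m(M) = 5*M²
1/(R + m(486)) = 1/(136761 + 5*486²) = 1/(136761 + 5*236196) = 1/(136761 + 1180980) = 1/1317741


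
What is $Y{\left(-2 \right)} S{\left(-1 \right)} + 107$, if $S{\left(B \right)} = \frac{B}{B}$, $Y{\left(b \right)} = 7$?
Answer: $114$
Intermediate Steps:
$S{\left(B \right)} = 1$
$Y{\left(-2 \right)} S{\left(-1 \right)} + 107 = 7 \cdot 1 + 107 = 7 + 107 = 114$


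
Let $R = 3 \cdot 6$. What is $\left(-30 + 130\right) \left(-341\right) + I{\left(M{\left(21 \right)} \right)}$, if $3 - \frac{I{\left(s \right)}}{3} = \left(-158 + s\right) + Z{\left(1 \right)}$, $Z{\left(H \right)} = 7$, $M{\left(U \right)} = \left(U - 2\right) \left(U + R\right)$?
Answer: $-35861$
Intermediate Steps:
$R = 18$
$M{\left(U \right)} = \left(-2 + U\right) \left(18 + U\right)$ ($M{\left(U \right)} = \left(U - 2\right) \left(U + 18\right) = \left(-2 + U\right) \left(18 + U\right)$)
$I{\left(s \right)} = 462 - 3 s$ ($I{\left(s \right)} = 9 - 3 \left(\left(-158 + s\right) + 7\right) = 9 - 3 \left(-151 + s\right) = 9 - \left(-453 + 3 s\right) = 462 - 3 s$)
$\left(-30 + 130\right) \left(-341\right) + I{\left(M{\left(21 \right)} \right)} = \left(-30 + 130\right) \left(-341\right) + \left(462 - 3 \left(-36 + 21^{2} + 16 \cdot 21\right)\right) = 100 \left(-341\right) + \left(462 - 3 \left(-36 + 441 + 336\right)\right) = -34100 + \left(462 - 2223\right) = -34100 - 1761 = -35861$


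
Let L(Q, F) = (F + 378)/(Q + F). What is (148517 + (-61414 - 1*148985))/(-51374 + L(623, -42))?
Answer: 2568103/2131997 ≈ 1.2046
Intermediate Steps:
L(Q, F) = (378 + F)/(F + Q)
(148517 + (-61414 - 1*148985))/(-51374 + L(623, -42)) = (148517 + (-61414 - 1*148985))/(-51374 + (378 - 42)/(-42 + 623)) = (148517 + (-61414 - 148985))/(-51374 + 336/581) = (148517 - 210399)/(-51374 + (1/581)*336) = -61882/(-51374 + 48/83) = -61882/(-4263994/83) = -61882*(-83/4263994) = 2568103/2131997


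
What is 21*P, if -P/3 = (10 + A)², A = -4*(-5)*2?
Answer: -157500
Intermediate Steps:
A = 40 (A = 20*2 = 40)
P = -7500 (P = -3*(10 + 40)² = -3*50² = -3*2500 = -7500)
21*P = 21*(-7500) = -157500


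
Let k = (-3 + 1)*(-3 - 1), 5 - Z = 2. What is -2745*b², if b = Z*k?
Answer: -1581120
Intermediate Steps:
Z = 3 (Z = 5 - 1*2 = 5 - 2 = 3)
k = 8 (k = -2*(-4) = 8)
b = 24 (b = 3*8 = 24)
-2745*b² = -2745*24² = -2745*576 = -1581120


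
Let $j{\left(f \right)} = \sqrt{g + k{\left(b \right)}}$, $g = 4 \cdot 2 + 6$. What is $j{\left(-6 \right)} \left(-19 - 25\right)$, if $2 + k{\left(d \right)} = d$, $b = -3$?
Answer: $-132$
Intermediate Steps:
$k{\left(d \right)} = -2 + d$
$g = 14$ ($g = 8 + 6 = 14$)
$j{\left(f \right)} = 3$ ($j{\left(f \right)} = \sqrt{14 - 5} = \sqrt{9} = 3$)
$j{\left(-6 \right)} \left(-19 - 25\right) = 3 \left(-19 - 25\right) = 3 \left(-44\right) = -132$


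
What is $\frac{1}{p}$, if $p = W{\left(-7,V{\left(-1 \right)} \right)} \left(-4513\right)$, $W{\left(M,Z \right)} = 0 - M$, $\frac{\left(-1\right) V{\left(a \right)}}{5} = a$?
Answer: $- \frac{1}{31591} \approx -3.1655 \cdot 10^{-5}$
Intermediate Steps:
$V{\left(a \right)} = - 5 a$
$W{\left(M,Z \right)} = - M$
$p = -31591$ ($p = \left(-1\right) \left(-7\right) \left(-4513\right) = 7 \left(-4513\right) = -31591$)
$\frac{1}{p} = \frac{1}{-31591} = - \frac{1}{31591}$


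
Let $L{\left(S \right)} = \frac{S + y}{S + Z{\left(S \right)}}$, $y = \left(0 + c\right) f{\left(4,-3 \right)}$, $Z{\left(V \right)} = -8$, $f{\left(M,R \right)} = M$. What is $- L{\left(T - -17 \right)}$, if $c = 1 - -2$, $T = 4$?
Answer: $- \frac{33}{13} \approx -2.5385$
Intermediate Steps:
$c = 3$ ($c = 1 + 2 = 3$)
$y = 12$ ($y = \left(0 + 3\right) 4 = 3 \cdot 4 = 12$)
$L{\left(S \right)} = \frac{12 + S}{-8 + S}$ ($L{\left(S \right)} = \frac{S + 12}{S - 8} = \frac{12 + S}{-8 + S}$)
$- L{\left(T - -17 \right)} = - \frac{12 + \left(4 - -17\right)}{-8 + \left(4 - -17\right)} = - \frac{12 + \left(4 + 17\right)}{-8 + \left(4 + 17\right)} = - \frac{12 + 21}{-8 + 21} = - \frac{33}{13}$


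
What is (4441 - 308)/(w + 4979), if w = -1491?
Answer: 4133/3488 ≈ 1.1849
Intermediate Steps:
(4441 - 308)/(w + 4979) = (4441 - 308)/(-1491 + 4979) = 4133/3488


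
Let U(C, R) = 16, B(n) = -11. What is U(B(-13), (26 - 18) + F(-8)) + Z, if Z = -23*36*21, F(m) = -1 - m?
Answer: -17372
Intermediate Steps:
Z = -17388 (Z = -828*21 = -17388)
U(B(-13), (26 - 18) + F(-8)) + Z = 16 - 17388 = -17372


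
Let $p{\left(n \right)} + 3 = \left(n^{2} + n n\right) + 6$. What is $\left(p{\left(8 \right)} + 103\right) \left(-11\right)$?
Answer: $-2574$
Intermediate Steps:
$p{\left(n \right)} = 3 + 2 n^{2}$ ($p{\left(n \right)} = -3 + \left(\left(n^{2} + n n\right) + 6\right) = -3 + \left(\left(n^{2} + n^{2}\right) + 6\right) = -3 + \left(2 n^{2} + 6\right) = -3 + \left(6 + 2 n^{2}\right) = 3 + 2 n^{2}$)
$\left(p{\left(8 \right)} + 103\right) \left(-11\right) = \left(\left(3 + 2 \cdot 8^{2}\right) + 103\right) \left(-11\right) = \left(\left(3 + 2 \cdot 64\right) + 103\right) \left(-11\right) = \left(\left(3 + 128\right) + 103\right) \left(-11\right) = \left(131 + 103\right) \left(-11\right) = 234 \left(-11\right) = -2574$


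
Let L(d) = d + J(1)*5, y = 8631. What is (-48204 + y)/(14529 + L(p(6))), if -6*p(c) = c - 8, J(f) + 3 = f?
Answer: -118719/43558 ≈ -2.7255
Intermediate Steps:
J(f) = -3 + f
p(c) = 4/3 - c/6 (p(c) = -(c - 8)/6 = -(-8 + c)/6 = 4/3 - c/6)
L(d) = -10 + d (L(d) = d + (-3 + 1)*5 = d - 2*5 = d - 10 = -10 + d)
(-48204 + y)/(14529 + L(p(6))) = (-48204 + 8631)/(14529 + (-10 + (4/3 - 1/6*6))) = -39573/(14529 + (-10 + (4/3 - 1))) = -39573/(14529 + (-10 + 1/3)) = -39573/(14529 - 29/3) = -39573/43558/3 = -39573*3/43558 = -118719/43558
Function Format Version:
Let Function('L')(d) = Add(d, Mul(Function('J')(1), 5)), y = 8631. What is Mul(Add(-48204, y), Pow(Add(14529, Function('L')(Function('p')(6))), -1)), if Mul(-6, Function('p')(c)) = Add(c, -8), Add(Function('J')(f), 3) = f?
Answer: Rational(-118719, 43558) ≈ -2.7255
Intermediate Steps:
Function('J')(f) = Add(-3, f)
Function('p')(c) = Add(Rational(4, 3), Mul(Rational(-1, 6), c)) (Function('p')(c) = Mul(Rational(-1, 6), Add(c, -8)) = Mul(Rational(-1, 6), Add(-8, c)) = Add(Rational(4, 3), Mul(Rational(-1, 6), c)))
Function('L')(d) = Add(-10, d) (Function('L')(d) = Add(d, Mul(Add(-3, 1), 5)) = Add(d, Mul(-2, 5)) = Add(d, -10) = Add(-10, d))
Mul(Add(-48204, y), Pow(Add(14529, Function('L')(Function('p')(6))), -1)) = Mul(Add(-48204, 8631), Pow(Add(14529, Add(-10, Add(Rational(4, 3), Mul(Rational(-1, 6), 6)))), -1)) = Mul(-39573, Pow(Add(14529, Add(-10, Add(Rational(4, 3), -1))), -1)) = Mul(-39573, Pow(Add(14529, Add(-10, Rational(1, 3))), -1)) = Mul(-39573, Pow(Add(14529, Rational(-29, 3)), -1)) = Mul(-39573, Pow(Rational(43558, 3), -1)) = Mul(-39573, Rational(3, 43558)) = Rational(-118719, 43558)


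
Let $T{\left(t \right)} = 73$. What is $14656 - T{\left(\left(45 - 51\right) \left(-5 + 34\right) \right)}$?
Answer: $14583$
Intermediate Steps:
$14656 - T{\left(\left(45 - 51\right) \left(-5 + 34\right) \right)} = 14656 - 73 = 14583$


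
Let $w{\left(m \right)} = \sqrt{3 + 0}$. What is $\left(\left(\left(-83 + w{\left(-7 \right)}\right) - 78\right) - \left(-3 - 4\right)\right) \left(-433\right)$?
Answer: $66682 - 433 \sqrt{3} \approx 65932.0$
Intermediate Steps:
$w{\left(m \right)} = \sqrt{3}$
$\left(\left(\left(-83 + w{\left(-7 \right)}\right) - 78\right) - \left(-3 - 4\right)\right) \left(-433\right) = \left(\left(\left(-83 + \sqrt{3}\right) - 78\right) - \left(-3 - 4\right)\right) \left(-433\right) = \left(\left(-161 + \sqrt{3}\right) - -7\right) \left(-433\right) = \left(\left(-161 + \sqrt{3}\right) + 7\right) \left(-433\right) = \left(-154 + \sqrt{3}\right) \left(-433\right) = 66682 - 433 \sqrt{3}$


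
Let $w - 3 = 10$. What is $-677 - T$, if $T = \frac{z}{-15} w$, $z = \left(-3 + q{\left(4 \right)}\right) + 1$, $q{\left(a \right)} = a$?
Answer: $- \frac{10129}{15} \approx -675.27$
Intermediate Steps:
$w = 13$ ($w = 3 + 10 = 13$)
$z = 2$ ($z = \left(-3 + 4\right) + 1 = 1 + 1 = 2$)
$T = - \frac{26}{15}$ ($T = \frac{1}{-15} \cdot 2 \cdot 13 = \left(- \frac{1}{15}\right) 2 \cdot 13 = \left(- \frac{2}{15}\right) 13 = - \frac{26}{15} \approx -1.7333$)
$-677 - T = -677 - - \frac{26}{15} = -677 + \frac{26}{15} = - \frac{10129}{15}$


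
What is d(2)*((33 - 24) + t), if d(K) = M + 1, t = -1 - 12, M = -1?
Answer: 0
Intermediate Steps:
t = -13
d(K) = 0 (d(K) = -1 + 1 = 0)
d(2)*((33 - 24) + t) = 0*((33 - 24) - 13) = 0*(9 - 13) = 0*(-4) = 0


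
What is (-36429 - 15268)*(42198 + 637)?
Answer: -2214440995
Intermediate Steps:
(-36429 - 15268)*(42198 + 637) = -51697*42835 = -2214440995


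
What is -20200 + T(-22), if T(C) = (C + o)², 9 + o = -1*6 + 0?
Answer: -18831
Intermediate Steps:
o = -15 (o = -9 + (-1*6 + 0) = -9 + (-6 + 0) = -9 - 6 = -15)
T(C) = (-15 + C)² (T(C) = (C - 15)² = (-15 + C)²)
-20200 + T(-22) = -20200 + (-15 - 22)² = -20200 + (-37)² = -20200 + 1369 = -18831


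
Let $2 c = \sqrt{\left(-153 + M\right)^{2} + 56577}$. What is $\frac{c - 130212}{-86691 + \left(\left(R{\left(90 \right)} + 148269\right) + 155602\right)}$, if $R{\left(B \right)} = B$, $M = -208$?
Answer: $- \frac{65106}{108635} + \frac{\sqrt{186898}}{434540} \approx -0.59831$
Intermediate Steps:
$c = \frac{\sqrt{186898}}{2}$ ($c = \frac{\sqrt{\left(-153 - 208\right)^{2} + 56577}}{2} = \frac{\sqrt{\left(-361\right)^{2} + 56577}}{2} = \frac{\sqrt{130321 + 56577}}{2} = \frac{\sqrt{186898}}{2} \approx 216.16$)
$\frac{c - 130212}{-86691 + \left(\left(R{\left(90 \right)} + 148269\right) + 155602\right)} = \frac{\frac{\sqrt{186898}}{2} - 130212}{-86691 + \left(\left(90 + 148269\right) + 155602\right)} = \frac{-130212 + \frac{\sqrt{186898}}{2}}{-86691 + \left(148359 + 155602\right)} = \frac{-130212 + \frac{\sqrt{186898}}{2}}{-86691 + 303961} = \frac{-130212 + \frac{\sqrt{186898}}{2}}{217270} = \left(-130212 + \frac{\sqrt{186898}}{2}\right) \frac{1}{217270} = - \frac{65106}{108635} + \frac{\sqrt{186898}}{434540}$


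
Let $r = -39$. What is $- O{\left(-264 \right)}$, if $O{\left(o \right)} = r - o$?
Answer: $-225$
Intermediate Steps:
$O{\left(o \right)} = -39 - o$
$- O{\left(-264 \right)} = - (-39 - -264) = - (-39 + 264) = \left(-1\right) 225 = -225$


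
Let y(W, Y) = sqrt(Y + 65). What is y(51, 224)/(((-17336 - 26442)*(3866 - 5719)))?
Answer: 1/4771802 ≈ 2.0956e-7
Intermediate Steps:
y(W, Y) = sqrt(65 + Y)
y(51, 224)/(((-17336 - 26442)*(3866 - 5719))) = sqrt(65 + 224)/(((-17336 - 26442)*(3866 - 5719))) = sqrt(289)/((-43778*(-1853))) = 17/81120634 = 17*(1/81120634) = 1/4771802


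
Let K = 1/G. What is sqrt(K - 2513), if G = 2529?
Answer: 4*I*sqrt(111616291)/843 ≈ 50.13*I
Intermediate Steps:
K = 1/2529 ≈ 0.00039541
sqrt(K - 2513) = sqrt(1/2529 - 2513) = sqrt(-6355376/2529) = 4*I*sqrt(111616291)/843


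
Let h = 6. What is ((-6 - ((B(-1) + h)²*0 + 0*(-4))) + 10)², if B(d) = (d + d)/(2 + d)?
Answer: 16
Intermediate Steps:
B(d) = 2*d/(2 + d) (B(d) = (2*d)/(2 + d) = 2*d/(2 + d))
((-6 - ((B(-1) + h)²*0 + 0*(-4))) + 10)² = ((-6 - ((2*(-1)/(2 - 1) + 6)²*0 + 0*(-4))) + 10)² = ((-6 - ((2*(-1)/1 + 6)²*0 + 0)) + 10)² = ((-6 - ((2*(-1)*1 + 6)²*0 + 0)) + 10)² = ((-6 - ((-2 + 6)²*0 + 0)) + 10)² = ((-6 - (4²*0 + 0)) + 10)² = ((-6 - (16*0 + 0)) + 10)² = ((-6 - (0 + 0)) + 10)² = ((-6 - 1*0) + 10)² = ((-6 + 0) + 10)² = (-6 + 10)² = 4² = 16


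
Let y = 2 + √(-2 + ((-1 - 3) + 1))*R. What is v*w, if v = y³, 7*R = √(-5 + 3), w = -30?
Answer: -13560/49 + 17940*√10/343 ≈ -111.34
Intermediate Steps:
R = I*√2/7 (R = √(-5 + 3)/7 = √(-2)/7 = (I*√2)/7 = I*√2/7 ≈ 0.20203*I)
y = 2 - √10/7 (y = 2 + √(-2 + ((-1 - 3) + 1))*(I*√2/7) = 2 + √(-2 + (-4 + 1))*(I*√2/7) = 2 + √(-2 - 3)*(I*√2/7) = 2 + √(-5)*(I*√2/7) = 2 + (I*√5)*(I*√2/7) = 2 - √10/7 ≈ 1.5482)
v = (2 - √10/7)³ ≈ 3.7112
v*w = ((14 - √10)³/343)*(-30) = -30*(14 - √10)³/343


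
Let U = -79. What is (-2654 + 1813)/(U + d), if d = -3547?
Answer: 841/3626 ≈ 0.23194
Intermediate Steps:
(-2654 + 1813)/(U + d) = (-2654 + 1813)/(-79 - 3547) = -841/(-3626) = -841*(-1/3626) = 841/3626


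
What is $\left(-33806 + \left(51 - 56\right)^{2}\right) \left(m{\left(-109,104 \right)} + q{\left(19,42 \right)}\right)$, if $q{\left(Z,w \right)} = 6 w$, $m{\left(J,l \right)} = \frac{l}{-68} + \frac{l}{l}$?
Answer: $- \frac{144413775}{17} \approx -8.4949 \cdot 10^{6}$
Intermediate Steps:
$m{\left(J,l \right)} = 1 - \frac{l}{68}$ ($m{\left(J,l \right)} = l \left(- \frac{1}{68}\right) + 1 = - \frac{l}{68} + 1 = 1 - \frac{l}{68}$)
$\left(-33806 + \left(51 - 56\right)^{2}\right) \left(m{\left(-109,104 \right)} + q{\left(19,42 \right)}\right) = \left(-33806 + \left(51 - 56\right)^{2}\right) \left(\left(1 - \frac{26}{17}\right) + 6 \cdot 42\right) = \left(-33806 + \left(-5\right)^{2}\right) \left(\left(1 - \frac{26}{17}\right) + 252\right) = \left(-33806 + 25\right) \left(- \frac{9}{17} + 252\right) = \left(-33781\right) \frac{4275}{17} = - \frac{144413775}{17}$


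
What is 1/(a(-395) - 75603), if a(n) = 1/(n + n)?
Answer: -790/59726371 ≈ -1.3227e-5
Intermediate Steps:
a(n) = 1/(2*n)
1/(a(-395) - 75603) = 1/((1/2)/(-395) - 75603) = 1/((1/2)*(-1/395) - 75603) = 1/(-1/790 - 75603) = 1/(-59726371/790) = -790/59726371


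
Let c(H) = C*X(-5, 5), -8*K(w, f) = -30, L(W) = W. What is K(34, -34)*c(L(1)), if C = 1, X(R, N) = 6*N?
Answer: 225/2 ≈ 112.50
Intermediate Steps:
K(w, f) = 15/4 (K(w, f) = -⅛*(-30) = 15/4)
c(H) = 30 (c(H) = 1*(6*5) = 1*30 = 30)
K(34, -34)*c(L(1)) = (15/4)*30 = 225/2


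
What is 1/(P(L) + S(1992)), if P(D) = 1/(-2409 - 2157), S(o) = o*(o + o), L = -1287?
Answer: 4566/36236360447 ≈ 1.2601e-7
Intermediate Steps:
S(o) = 2*o**2 (S(o) = o*(2*o) = 2*o**2)
P(D) = -1/4566 (P(D) = 1/(-4566) = -1/4566)
1/(P(L) + S(1992)) = 1/(-1/4566 + 2*1992**2) = 1/(-1/4566 + 2*3968064) = 1/(-1/4566 + 7936128) = 1/(36236360447/4566) = 4566/36236360447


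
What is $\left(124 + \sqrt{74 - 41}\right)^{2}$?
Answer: $\left(124 + \sqrt{33}\right)^{2} \approx 16834.0$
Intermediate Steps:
$\left(124 + \sqrt{74 - 41}\right)^{2} = \left(124 + \sqrt{33}\right)^{2}$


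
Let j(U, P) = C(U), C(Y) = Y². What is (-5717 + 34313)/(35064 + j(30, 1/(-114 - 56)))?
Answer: 2383/2997 ≈ 0.79513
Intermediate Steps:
j(U, P) = U²
(-5717 + 34313)/(35064 + j(30, 1/(-114 - 56))) = (-5717 + 34313)/(35064 + 30²) = 28596/(35064 + 900) = 28596/35964 = 28596*(1/35964) = 2383/2997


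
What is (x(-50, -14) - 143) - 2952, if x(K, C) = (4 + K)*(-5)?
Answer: -2865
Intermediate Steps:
x(K, C) = -20 - 5*K
(x(-50, -14) - 143) - 2952 = ((-20 - 5*(-50)) - 143) - 2952 = ((-20 + 250) - 143) - 2952 = (230 - 143) - 2952 = 87 - 2952 = -2865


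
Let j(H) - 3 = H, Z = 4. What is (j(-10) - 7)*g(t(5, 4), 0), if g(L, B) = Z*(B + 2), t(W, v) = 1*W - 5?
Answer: -112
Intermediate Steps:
j(H) = 3 + H
t(W, v) = -5 + W (t(W, v) = W - 5 = -5 + W)
g(L, B) = 8 + 4*B (g(L, B) = 4*(B + 2) = 4*(2 + B) = 8 + 4*B)
(j(-10) - 7)*g(t(5, 4), 0) = ((3 - 10) - 7)*(8 + 4*0) = (-7 - 7)*(8 + 0) = -14*8 = -112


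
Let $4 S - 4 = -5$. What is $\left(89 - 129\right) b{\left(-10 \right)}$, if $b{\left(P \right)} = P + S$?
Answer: $410$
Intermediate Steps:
$S = - \frac{1}{4}$ ($S = 1 + \frac{1}{4} \left(-5\right) = 1 - \frac{5}{4} = - \frac{1}{4} \approx -0.25$)
$b{\left(P \right)} = - \frac{1}{4} + P$ ($b{\left(P \right)} = P - \frac{1}{4} = - \frac{1}{4} + P$)
$\left(89 - 129\right) b{\left(-10 \right)} = \left(89 - 129\right) \left(- \frac{1}{4} - 10\right) = \left(-40\right) \left(- \frac{41}{4}\right) = 410$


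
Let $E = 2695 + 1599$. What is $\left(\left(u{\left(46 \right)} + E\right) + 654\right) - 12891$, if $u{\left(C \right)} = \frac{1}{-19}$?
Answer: $- \frac{150918}{19} \approx -7943.1$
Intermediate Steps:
$u{\left(C \right)} = - \frac{1}{19}$
$E = 4294$
$\left(\left(u{\left(46 \right)} + E\right) + 654\right) - 12891 = \left(\left(- \frac{1}{19} + 4294\right) + 654\right) - 12891 = \left(\frac{81585}{19} + 654\right) - 12891 = \frac{94011}{19} - 12891 = - \frac{150918}{19}$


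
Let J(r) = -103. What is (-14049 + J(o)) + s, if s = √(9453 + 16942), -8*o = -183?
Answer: -14152 + √26395 ≈ -13990.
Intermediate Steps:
o = 183/8 (o = -⅛*(-183) = 183/8 ≈ 22.875)
s = √26395 ≈ 162.47
(-14049 + J(o)) + s = (-14049 - 103) + √26395 = -14152 + √26395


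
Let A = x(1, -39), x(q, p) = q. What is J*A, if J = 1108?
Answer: 1108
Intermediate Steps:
A = 1
J*A = 1108*1 = 1108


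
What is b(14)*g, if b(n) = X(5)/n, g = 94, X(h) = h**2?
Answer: 1175/7 ≈ 167.86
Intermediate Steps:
b(n) = 25/n (b(n) = 5**2/n = 25/n)
b(14)*g = (25/14)*94 = 1175/7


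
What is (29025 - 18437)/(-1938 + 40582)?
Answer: 2647/9661 ≈ 0.27399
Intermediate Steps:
(29025 - 18437)/(-1938 + 40582) = 10588/38644 = 10588*(1/38644) = 2647/9661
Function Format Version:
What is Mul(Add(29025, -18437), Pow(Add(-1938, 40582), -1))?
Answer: Rational(2647, 9661) ≈ 0.27399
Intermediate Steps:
Mul(Add(29025, -18437), Pow(Add(-1938, 40582), -1)) = Mul(10588, Pow(38644, -1)) = Mul(10588, Rational(1, 38644)) = Rational(2647, 9661)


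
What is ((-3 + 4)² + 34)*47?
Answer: 1645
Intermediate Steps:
((-3 + 4)² + 34)*47 = (1² + 34)*47 = (1 + 34)*47 = 35*47 = 1645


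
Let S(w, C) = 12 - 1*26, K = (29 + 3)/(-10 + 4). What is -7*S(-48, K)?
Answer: 98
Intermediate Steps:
K = -16/3 (K = 32/(-6) = 32*(-⅙) = -16/3 ≈ -5.3333)
S(w, C) = -14 (S(w, C) = 12 - 26 = -14)
-7*S(-48, K) = -7*(-14) = 98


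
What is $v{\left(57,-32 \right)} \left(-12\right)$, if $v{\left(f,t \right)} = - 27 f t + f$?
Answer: $-591660$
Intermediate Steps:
$v{\left(f,t \right)} = f - 27 f t$ ($v{\left(f,t \right)} = - 27 f t + f = f - 27 f t$)
$v{\left(57,-32 \right)} \left(-12\right) = 57 \left(1 - -864\right) \left(-12\right) = 57 \left(1 + 864\right) \left(-12\right) = 57 \cdot 865 \left(-12\right) = 49305 \left(-12\right) = -591660$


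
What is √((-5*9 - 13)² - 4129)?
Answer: 3*I*√85 ≈ 27.659*I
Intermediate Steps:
√((-5*9 - 13)² - 4129) = √((-45 - 13)² - 4129) = √((-58)² - 4129) = √(3364 - 4129) = √(-765) = 3*I*√85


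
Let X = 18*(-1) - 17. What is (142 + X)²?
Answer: 11449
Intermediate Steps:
X = -35 (X = -18 - 17 = -35)
(142 + X)² = (142 - 35)² = 107² = 11449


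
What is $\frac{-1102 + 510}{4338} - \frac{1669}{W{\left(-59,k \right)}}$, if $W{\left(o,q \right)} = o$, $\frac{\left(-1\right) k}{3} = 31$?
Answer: $\frac{3602597}{127971} \approx 28.152$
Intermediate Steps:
$k = -93$ ($k = \left(-3\right) 31 = -93$)
$\frac{-1102 + 510}{4338} - \frac{1669}{W{\left(-59,k \right)}} = \frac{-1102 + 510}{4338} - \frac{1669}{-59} = \left(-592\right) \frac{1}{4338} - - \frac{1669}{59} = - \frac{296}{2169} + \frac{1669}{59} = \frac{3602597}{127971}$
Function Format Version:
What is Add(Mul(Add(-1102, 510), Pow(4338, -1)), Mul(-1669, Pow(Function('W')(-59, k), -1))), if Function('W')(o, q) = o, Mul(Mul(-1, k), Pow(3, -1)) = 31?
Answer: Rational(3602597, 127971) ≈ 28.152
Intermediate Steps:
k = -93 (k = Mul(-3, 31) = -93)
Add(Mul(Add(-1102, 510), Pow(4338, -1)), Mul(-1669, Pow(Function('W')(-59, k), -1))) = Add(Mul(Add(-1102, 510), Pow(4338, -1)), Mul(-1669, Pow(-59, -1))) = Add(Mul(-592, Rational(1, 4338)), Mul(-1669, Rational(-1, 59))) = Add(Rational(-296, 2169), Rational(1669, 59)) = Rational(3602597, 127971)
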